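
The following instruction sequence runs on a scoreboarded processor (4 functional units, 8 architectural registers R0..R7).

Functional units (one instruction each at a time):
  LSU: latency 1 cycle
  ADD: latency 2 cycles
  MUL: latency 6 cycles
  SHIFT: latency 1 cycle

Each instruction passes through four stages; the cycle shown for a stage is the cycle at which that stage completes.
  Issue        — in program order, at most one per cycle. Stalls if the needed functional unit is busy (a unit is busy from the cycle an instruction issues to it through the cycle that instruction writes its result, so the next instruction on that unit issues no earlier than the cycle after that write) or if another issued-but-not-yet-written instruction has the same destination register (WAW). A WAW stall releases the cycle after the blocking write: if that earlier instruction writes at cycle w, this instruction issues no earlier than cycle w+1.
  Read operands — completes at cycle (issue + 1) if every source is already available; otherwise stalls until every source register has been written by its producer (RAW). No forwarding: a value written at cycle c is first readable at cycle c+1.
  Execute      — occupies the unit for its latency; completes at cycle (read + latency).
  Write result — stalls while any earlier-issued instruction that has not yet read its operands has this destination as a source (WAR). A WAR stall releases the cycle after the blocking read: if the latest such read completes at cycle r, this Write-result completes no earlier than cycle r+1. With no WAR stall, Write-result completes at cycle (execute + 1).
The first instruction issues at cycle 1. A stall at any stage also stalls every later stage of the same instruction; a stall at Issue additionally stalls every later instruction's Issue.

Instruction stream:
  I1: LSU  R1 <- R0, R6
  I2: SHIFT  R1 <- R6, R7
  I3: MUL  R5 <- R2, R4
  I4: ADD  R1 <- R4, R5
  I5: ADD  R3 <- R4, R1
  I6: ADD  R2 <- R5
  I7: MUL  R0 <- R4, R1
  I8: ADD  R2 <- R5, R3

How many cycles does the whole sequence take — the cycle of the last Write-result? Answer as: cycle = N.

cycle = 33

t=1  I1 issues→LSU
t=2  I1 reads
t=3  I1 exec-done
t=4  I1 writes R1
t=5  I2 issues→SHIFT
t=6  I2 reads | I3 issues→MUL
t=7  I2 exec-done | I3 reads
t=8  I2 writes R1
t=9  I4 issues→ADD
t=13  I3 exec-done
t=14  I3 writes R5
t=15  I4 reads
t=17  I4 exec-done
t=18  I4 writes R1
t=19  I5 issues→ADD
t=20  I5 reads
t=22  I5 exec-done
t=23  I5 writes R3
t=24  I6 issues→ADD
t=25  I6 reads | I7 issues→MUL
t=26  I7 reads
t=27  I6 exec-done
t=28  I6 writes R2
t=29  I8 issues→ADD
t=30  I8 reads
t=32  I7 exec-done | I8 exec-done
t=33  I7 writes R0 | I8 writes R2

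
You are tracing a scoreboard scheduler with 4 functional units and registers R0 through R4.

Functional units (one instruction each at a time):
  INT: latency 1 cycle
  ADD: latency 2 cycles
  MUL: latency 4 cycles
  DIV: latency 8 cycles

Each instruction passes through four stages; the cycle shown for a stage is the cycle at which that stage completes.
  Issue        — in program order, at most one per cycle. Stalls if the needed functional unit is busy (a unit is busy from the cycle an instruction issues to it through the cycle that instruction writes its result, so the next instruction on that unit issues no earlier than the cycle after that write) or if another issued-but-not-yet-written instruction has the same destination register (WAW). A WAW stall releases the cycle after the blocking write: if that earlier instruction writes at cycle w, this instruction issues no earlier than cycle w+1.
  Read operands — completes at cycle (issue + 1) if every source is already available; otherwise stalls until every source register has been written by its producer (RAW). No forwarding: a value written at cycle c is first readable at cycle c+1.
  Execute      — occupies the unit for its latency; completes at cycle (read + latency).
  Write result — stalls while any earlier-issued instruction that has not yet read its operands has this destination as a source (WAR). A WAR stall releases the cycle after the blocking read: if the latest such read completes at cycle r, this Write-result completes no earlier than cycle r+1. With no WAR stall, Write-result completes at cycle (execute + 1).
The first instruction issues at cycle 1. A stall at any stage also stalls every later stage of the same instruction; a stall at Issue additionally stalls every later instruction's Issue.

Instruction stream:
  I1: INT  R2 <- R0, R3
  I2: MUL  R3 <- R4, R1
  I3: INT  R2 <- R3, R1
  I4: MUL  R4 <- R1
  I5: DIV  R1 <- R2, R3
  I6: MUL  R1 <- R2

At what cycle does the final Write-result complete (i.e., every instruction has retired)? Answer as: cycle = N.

I1: IS=1 RO=2 EX=3 WR=4
I2: IS=2 RO=3 EX=7 WR=8
I3: IS=5 RO=9 EX=10 WR=11  [struct: INT busy until I1 writes@4; RAW R3: wait I2 write@8]
I4: IS=9 RO=10 EX=14 WR=15  [struct: MUL busy until I2 writes@8]
I5: IS=10 RO=12 EX=20 WR=21  [RAW R2: wait I3 write@11]
I6: IS=22 RO=23 EX=27 WR=28  [WAW R1: wait I5 write@21]

cycle = 28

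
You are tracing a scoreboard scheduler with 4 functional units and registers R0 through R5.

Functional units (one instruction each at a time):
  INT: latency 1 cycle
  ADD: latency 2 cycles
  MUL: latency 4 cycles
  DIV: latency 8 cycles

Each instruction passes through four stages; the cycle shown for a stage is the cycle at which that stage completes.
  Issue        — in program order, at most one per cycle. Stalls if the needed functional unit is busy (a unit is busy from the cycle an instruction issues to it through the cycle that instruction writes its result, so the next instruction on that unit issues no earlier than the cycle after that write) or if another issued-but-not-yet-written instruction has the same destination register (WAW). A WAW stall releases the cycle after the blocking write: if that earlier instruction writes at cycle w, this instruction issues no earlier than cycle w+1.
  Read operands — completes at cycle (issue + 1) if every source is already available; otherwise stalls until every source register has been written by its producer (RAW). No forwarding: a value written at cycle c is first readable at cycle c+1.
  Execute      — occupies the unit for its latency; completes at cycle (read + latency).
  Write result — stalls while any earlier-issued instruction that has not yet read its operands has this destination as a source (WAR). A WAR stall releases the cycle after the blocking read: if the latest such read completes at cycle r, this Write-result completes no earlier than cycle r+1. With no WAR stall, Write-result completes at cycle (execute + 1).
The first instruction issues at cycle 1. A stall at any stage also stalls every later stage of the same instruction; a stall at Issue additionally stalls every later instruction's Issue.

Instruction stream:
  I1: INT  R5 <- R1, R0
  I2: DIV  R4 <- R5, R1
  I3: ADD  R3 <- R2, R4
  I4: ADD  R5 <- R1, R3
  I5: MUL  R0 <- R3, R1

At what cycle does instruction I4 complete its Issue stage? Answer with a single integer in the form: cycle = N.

[I1] 1/2/3/4
[I2] 2/5/13/14  (RAW R5: wait I1 write@4)
[I3] 3/15/17/18  (RAW R4: wait I2 write@14)
[I4] 19/20/22/23  (struct: ADD busy until I3 writes@18)
[I5] 20/21/25/26

cycle = 19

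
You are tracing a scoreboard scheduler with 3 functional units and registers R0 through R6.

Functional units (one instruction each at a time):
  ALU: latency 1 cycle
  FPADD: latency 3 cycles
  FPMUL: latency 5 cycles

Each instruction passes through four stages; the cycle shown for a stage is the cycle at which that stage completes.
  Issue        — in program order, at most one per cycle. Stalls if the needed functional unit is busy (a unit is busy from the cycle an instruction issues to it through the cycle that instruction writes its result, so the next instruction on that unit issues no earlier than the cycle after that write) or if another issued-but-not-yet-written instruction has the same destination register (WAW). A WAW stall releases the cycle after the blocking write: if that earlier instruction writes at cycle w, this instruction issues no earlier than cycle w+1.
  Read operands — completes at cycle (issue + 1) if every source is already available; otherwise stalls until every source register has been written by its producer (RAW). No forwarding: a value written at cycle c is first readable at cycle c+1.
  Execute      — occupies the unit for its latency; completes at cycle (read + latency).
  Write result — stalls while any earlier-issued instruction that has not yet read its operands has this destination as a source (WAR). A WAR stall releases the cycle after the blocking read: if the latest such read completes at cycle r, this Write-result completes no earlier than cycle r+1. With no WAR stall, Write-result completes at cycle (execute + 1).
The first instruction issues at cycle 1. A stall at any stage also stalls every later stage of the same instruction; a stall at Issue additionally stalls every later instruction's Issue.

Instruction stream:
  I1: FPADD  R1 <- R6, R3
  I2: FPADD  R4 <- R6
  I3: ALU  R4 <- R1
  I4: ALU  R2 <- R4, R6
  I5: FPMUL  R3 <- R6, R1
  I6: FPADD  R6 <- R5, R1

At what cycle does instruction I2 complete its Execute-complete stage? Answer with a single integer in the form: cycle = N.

cycle = 11

[1] I1 dispatched to FPADD
[2] I1 operands ready
[5] I1 complete
[6] R1←I1
[7] I2 dispatched to FPADD
[8] I2 operands ready
[11] I2 complete
[12] R4←I2
[13] I3 dispatched to ALU
[14] I3 operands ready
[15] I3 complete
[16] R4←I3
[17] I4 dispatched to ALU
[18] I4 operands ready, I5 dispatched to FPMUL
[19] I4 complete, I5 operands ready, I6 dispatched to FPADD
[20] R2←I4, I6 operands ready
[23] I6 complete
[24] I5 complete, R6←I6
[25] R3←I5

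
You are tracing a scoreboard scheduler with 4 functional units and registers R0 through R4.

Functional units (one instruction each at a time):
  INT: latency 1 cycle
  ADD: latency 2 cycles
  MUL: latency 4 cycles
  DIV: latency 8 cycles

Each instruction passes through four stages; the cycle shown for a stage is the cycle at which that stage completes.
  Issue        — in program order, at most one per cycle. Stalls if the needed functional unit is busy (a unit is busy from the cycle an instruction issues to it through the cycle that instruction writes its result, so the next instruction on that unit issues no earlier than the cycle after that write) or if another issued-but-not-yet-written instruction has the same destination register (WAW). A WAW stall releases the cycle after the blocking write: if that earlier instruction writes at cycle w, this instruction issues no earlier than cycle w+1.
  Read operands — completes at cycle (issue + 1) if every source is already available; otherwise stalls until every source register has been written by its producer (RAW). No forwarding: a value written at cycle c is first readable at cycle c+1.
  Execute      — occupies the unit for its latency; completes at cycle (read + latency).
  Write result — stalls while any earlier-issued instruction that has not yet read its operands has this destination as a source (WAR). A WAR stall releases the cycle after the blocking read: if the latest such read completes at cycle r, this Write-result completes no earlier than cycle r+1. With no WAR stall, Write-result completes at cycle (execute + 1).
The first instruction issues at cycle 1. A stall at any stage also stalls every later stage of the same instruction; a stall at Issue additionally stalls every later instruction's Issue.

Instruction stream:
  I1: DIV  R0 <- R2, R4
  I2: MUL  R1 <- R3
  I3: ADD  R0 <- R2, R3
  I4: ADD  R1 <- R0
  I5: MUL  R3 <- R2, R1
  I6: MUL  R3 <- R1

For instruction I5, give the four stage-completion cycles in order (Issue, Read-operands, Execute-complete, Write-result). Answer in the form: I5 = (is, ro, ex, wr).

I5 = (18, 22, 26, 27)

[I1] 1/2/10/11
[I2] 2/3/7/8
[I3] 12/13/15/16  (WAW R0: wait I1 write@11)
[I4] 17/18/20/21  (struct: ADD busy until I3 writes@16)
[I5] 18/22/26/27  (RAW R1: wait I4 write@21)
[I6] 28/29/33/34  (struct: MUL busy until I5 writes@27)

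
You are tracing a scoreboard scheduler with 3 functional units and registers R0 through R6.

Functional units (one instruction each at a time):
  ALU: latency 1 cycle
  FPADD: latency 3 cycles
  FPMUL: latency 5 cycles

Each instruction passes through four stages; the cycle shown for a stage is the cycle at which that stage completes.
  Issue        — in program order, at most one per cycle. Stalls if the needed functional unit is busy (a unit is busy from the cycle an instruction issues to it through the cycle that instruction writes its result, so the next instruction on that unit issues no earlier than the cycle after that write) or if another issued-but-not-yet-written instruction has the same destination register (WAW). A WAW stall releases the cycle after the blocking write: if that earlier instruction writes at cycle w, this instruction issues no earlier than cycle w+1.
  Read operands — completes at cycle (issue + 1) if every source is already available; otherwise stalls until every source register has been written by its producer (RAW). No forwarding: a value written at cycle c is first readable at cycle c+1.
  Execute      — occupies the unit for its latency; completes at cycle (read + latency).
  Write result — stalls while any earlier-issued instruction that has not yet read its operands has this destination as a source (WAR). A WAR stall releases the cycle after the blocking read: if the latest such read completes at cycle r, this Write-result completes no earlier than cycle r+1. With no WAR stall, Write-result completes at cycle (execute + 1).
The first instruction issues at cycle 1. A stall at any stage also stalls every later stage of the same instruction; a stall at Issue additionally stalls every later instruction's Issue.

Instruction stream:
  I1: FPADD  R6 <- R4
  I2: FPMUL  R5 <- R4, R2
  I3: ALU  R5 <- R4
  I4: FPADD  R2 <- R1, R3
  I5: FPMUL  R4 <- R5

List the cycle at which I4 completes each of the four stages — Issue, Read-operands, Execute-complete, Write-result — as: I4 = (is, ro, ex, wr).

[I1] 1/2/5/6
[I2] 2/3/8/9
[I3] 10/11/12/13  (WAW R5: wait I2 write@9)
[I4] 11/12/15/16
[I5] 12/14/19/20  (RAW R5: wait I3 write@13)

I4 = (11, 12, 15, 16)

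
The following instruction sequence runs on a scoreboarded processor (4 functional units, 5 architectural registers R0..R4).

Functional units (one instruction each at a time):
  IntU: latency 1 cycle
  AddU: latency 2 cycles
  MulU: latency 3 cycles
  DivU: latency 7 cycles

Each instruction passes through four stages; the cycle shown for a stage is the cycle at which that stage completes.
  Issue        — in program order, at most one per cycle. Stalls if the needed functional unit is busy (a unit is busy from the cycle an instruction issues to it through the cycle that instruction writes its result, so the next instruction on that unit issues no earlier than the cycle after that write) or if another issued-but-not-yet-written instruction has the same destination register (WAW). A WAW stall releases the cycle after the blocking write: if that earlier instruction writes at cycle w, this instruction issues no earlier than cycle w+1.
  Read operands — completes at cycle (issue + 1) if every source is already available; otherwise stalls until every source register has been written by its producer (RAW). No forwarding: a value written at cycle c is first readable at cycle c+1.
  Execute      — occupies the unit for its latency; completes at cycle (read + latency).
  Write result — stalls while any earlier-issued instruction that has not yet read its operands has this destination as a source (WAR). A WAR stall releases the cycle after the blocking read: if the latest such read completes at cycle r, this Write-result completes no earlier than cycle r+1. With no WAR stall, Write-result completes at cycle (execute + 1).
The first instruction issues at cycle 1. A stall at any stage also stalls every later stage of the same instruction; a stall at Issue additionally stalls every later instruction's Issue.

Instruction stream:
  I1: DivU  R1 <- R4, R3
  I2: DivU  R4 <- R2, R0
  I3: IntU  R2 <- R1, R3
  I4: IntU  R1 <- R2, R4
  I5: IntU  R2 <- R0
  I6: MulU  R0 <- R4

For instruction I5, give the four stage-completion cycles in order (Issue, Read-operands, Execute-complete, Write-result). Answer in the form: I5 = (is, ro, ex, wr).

I5 = (24, 25, 26, 27)

1) issue 1, read 2, done 9, write 10
2) issue 11, read 12, done 19, write 20  <struct: DivU busy until I1 writes@10>
3) issue 12, read 13, done 14, write 15
4) issue 16, read 21, done 22, write 23  <struct: IntU busy until I3 writes@15 / RAW R4: wait I2 write@20>
5) issue 24, read 25, done 26, write 27  <struct: IntU busy until I4 writes@23>
6) issue 25, read 26, done 29, write 30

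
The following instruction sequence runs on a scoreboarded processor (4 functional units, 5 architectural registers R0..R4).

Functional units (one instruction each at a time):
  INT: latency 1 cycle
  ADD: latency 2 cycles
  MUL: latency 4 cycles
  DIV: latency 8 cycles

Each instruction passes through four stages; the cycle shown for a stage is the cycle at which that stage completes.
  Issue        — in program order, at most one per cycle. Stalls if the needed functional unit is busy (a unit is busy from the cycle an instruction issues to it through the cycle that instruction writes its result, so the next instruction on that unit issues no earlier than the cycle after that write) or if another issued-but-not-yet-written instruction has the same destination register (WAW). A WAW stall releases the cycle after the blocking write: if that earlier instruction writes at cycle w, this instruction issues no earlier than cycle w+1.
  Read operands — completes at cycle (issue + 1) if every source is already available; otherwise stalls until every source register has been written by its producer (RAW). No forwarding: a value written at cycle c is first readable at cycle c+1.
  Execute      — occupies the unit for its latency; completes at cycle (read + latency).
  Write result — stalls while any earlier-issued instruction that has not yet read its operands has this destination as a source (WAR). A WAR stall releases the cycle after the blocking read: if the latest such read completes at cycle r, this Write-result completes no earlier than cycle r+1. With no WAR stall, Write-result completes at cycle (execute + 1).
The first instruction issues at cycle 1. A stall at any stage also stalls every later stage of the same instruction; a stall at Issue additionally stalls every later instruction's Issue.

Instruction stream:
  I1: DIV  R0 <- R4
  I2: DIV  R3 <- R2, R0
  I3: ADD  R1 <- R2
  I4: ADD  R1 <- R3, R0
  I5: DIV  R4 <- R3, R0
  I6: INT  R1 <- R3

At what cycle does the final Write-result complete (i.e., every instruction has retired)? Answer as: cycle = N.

[1] issue I1 (DIV)
[2] I1 read-ops
[10] I1 finished on DIV
[11] I1→R0
[12] issue I2 (DIV)
[13] I2 read-ops · issue I3 (ADD)
[14] I3 read-ops
[16] I3 finished on ADD
[17] I3→R1
[18] issue I4 (ADD)
[21] I2 finished on DIV
[22] I2→R3
[23] I4 read-ops · issue I5 (DIV)
[24] I5 read-ops
[25] I4 finished on ADD
[26] I4→R1
[27] issue I6 (INT)
[28] I6 read-ops
[29] I6 finished on INT
[30] I6→R1
[32] I5 finished on DIV
[33] I5→R4

cycle = 33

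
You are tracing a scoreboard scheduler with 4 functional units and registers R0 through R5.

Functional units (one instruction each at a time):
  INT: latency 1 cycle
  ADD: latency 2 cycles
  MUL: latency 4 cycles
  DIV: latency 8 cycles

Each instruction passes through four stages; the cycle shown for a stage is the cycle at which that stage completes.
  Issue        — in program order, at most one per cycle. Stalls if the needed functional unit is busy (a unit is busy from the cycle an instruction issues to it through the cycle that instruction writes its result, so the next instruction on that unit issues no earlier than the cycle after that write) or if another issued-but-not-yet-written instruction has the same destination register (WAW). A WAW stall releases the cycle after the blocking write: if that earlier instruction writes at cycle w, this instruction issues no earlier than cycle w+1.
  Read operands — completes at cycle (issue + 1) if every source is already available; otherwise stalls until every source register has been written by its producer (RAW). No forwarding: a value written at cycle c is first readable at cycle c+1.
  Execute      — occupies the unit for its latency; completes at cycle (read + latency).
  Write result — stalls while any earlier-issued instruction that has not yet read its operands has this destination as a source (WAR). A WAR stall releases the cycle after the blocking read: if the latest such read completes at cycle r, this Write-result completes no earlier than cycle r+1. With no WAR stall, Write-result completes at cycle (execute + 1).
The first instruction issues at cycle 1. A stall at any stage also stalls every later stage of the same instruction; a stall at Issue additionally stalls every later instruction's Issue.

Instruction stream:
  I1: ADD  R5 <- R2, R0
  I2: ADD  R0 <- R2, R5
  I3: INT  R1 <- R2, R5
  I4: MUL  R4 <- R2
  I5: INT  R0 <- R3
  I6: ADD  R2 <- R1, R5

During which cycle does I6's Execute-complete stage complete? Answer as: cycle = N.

cycle = 15

cycle 1: I1 issues→ADD
cycle 2: I1 reads
cycle 4: I1 exec-done
cycle 5: I1 writes R5
cycle 6: I2 issues→ADD
cycle 7: I2 reads, I3 issues→INT
cycle 8: I3 reads, I4 issues→MUL
cycle 9: I2 exec-done, I3 exec-done, I4 reads
cycle 10: I2 writes R0, I3 writes R1
cycle 11: I5 issues→INT
cycle 12: I5 reads, I6 issues→ADD
cycle 13: I4 exec-done, I5 exec-done, I6 reads
cycle 14: I4 writes R4, I5 writes R0
cycle 15: I6 exec-done
cycle 16: I6 writes R2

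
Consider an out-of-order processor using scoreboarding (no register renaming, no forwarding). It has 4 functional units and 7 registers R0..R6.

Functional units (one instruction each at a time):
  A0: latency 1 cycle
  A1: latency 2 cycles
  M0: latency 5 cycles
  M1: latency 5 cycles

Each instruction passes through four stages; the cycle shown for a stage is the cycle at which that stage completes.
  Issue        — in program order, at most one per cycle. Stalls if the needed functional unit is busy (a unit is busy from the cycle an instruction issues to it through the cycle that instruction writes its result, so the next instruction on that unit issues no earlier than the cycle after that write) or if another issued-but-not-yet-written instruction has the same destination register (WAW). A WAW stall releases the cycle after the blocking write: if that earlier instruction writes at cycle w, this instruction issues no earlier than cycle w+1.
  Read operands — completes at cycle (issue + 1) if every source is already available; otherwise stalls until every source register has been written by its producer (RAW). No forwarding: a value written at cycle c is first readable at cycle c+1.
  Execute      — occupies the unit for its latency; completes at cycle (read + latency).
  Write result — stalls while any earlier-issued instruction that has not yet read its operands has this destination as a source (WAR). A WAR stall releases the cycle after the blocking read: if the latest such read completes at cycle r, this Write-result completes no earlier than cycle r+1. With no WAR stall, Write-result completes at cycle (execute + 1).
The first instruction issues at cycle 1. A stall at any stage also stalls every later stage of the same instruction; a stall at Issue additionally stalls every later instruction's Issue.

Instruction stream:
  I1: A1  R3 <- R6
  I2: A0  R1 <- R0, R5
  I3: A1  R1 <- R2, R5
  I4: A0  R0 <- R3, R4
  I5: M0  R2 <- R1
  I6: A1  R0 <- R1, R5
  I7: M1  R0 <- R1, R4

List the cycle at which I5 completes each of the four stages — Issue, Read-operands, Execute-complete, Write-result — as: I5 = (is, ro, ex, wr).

I5 = (8, 11, 16, 17)

cycle 1: I1→A1
cycle 2: I1 RO; I2→A0
cycle 3: I2 RO
cycle 4: I1 EX; I2 EX
cycle 5: I1 WR R3; I2 WR R1
cycle 6: I3→A1
cycle 7: I3 RO; I4→A0
cycle 8: I4 RO; I5→M0
cycle 9: I3 EX; I4 EX
cycle 10: I3 WR R1; I4 WR R0
cycle 11: I5 RO; I6→A1
cycle 12: I6 RO
cycle 14: I6 EX
cycle 15: I6 WR R0
cycle 16: I5 EX; I7→M1
cycle 17: I5 WR R2; I7 RO
cycle 22: I7 EX
cycle 23: I7 WR R0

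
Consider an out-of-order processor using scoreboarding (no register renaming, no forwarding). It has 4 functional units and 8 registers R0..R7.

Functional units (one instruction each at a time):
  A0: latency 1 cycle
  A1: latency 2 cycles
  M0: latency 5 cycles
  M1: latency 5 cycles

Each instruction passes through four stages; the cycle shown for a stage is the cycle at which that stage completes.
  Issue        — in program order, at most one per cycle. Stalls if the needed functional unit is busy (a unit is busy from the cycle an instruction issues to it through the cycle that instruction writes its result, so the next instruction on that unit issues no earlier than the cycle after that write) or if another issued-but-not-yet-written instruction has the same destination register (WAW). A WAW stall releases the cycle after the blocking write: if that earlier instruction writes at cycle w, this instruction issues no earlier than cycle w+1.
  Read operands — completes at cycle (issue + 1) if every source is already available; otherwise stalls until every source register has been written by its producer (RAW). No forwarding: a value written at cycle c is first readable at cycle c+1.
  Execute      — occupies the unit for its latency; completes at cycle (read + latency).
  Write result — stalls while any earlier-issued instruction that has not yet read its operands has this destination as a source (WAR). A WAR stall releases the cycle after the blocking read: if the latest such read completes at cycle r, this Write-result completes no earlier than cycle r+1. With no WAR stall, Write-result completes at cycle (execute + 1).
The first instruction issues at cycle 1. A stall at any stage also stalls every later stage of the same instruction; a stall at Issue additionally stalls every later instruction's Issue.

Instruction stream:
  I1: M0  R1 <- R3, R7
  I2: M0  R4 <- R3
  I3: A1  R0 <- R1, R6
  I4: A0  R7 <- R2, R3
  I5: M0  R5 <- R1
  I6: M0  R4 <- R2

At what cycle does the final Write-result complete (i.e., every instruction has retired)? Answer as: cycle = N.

cycle = 32

I1: IS=1 RO=2 EX=7 WR=8
I2: IS=9 RO=10 EX=15 WR=16  [struct: M0 busy until I1 writes@8]
I3: IS=10 RO=11 EX=13 WR=14
I4: IS=11 RO=12 EX=13 WR=14
I5: IS=17 RO=18 EX=23 WR=24  [struct: M0 busy until I2 writes@16]
I6: IS=25 RO=26 EX=31 WR=32  [struct: M0 busy until I5 writes@24]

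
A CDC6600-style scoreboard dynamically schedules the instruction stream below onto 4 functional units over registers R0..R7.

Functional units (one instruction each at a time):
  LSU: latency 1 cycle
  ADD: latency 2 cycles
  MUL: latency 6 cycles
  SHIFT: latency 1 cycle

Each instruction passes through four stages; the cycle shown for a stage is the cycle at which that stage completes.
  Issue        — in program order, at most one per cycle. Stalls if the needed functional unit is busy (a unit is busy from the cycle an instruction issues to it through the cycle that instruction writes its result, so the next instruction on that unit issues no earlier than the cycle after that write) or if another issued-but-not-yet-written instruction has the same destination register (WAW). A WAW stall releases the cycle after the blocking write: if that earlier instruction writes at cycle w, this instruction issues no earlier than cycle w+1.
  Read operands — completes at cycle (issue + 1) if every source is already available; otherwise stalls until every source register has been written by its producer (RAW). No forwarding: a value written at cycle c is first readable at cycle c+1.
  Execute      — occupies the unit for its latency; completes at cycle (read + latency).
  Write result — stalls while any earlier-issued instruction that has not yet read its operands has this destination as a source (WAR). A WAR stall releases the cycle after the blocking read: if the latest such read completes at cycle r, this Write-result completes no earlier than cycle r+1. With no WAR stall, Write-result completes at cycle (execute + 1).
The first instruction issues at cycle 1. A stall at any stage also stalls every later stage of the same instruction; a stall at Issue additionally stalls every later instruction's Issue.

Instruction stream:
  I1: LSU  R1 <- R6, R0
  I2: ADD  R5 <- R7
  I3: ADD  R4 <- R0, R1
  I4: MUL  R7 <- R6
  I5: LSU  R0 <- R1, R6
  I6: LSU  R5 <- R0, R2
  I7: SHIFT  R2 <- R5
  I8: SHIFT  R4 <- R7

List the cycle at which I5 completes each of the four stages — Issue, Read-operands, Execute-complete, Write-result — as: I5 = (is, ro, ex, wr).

[I1] 1/2/3/4
[I2] 2/3/5/6
[I3] 7/8/10/11  (struct: ADD busy until I2 writes@6)
[I4] 8/9/15/16
[I5] 9/10/11/12
[I6] 13/14/15/16  (struct: LSU busy until I5 writes@12)
[I7] 14/17/18/19  (RAW R5: wait I6 write@16)
[I8] 20/21/22/23  (struct: SHIFT busy until I7 writes@19)

I5 = (9, 10, 11, 12)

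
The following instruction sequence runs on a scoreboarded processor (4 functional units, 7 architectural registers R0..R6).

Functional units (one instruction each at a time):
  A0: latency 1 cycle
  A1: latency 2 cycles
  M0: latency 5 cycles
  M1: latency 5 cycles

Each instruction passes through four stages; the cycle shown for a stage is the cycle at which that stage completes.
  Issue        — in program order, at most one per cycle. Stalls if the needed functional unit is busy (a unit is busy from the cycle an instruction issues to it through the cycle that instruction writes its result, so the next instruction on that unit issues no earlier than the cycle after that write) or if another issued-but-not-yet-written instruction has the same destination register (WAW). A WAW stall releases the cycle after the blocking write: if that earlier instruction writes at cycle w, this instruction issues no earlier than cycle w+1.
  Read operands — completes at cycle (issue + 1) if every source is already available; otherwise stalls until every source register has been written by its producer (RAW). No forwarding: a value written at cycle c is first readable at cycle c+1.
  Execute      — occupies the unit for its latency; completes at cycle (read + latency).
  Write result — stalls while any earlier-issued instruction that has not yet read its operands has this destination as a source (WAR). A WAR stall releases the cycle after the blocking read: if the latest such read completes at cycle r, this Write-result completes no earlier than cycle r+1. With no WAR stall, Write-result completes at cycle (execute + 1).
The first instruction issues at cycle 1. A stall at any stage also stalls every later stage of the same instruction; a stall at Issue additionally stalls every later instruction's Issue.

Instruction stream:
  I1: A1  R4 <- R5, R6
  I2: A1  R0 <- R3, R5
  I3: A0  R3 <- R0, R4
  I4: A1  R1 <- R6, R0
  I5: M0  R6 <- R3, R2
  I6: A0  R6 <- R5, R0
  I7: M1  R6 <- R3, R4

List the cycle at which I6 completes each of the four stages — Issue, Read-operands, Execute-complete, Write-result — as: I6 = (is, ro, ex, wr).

1) issue 1, read 2, done 4, write 5
2) issue 6, read 7, done 9, write 10  <struct: A1 busy until I1 writes@5>
3) issue 7, read 11, done 12, write 13  <RAW R0: wait I2 write@10>
4) issue 11, read 12, done 14, write 15  <struct: A1 busy until I2 writes@10>
5) issue 12, read 14, done 19, write 20  <RAW R3: wait I3 write@13>
6) issue 21, read 22, done 23, write 24  <WAW R6: wait I5 write@20>
7) issue 25, read 26, done 31, write 32  <WAW R6: wait I6 write@24>

I6 = (21, 22, 23, 24)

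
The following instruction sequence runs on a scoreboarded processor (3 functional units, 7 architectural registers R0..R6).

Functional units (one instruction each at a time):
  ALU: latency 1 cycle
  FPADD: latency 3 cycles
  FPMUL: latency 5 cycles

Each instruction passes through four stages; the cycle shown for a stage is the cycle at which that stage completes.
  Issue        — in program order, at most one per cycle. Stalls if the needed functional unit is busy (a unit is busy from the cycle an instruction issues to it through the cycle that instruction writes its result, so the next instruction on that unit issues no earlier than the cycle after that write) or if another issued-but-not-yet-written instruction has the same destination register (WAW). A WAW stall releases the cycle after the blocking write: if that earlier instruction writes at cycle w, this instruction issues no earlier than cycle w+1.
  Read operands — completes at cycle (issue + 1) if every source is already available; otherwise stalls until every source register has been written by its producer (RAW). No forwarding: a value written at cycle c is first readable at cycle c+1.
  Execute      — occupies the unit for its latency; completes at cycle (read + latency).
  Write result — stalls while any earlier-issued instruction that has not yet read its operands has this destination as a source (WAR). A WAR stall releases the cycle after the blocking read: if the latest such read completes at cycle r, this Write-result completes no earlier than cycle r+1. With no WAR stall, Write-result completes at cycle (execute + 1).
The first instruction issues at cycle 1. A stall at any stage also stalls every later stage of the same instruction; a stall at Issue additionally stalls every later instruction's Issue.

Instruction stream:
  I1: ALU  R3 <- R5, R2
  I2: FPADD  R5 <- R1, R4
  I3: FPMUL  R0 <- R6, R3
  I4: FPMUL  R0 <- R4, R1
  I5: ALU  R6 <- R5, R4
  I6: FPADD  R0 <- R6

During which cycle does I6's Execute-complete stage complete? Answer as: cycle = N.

1) issue 1, read 2, done 3, write 4
2) issue 2, read 3, done 6, write 7
3) issue 3, read 5, done 10, write 11  <RAW R3: wait I1 write@4>
4) issue 12, read 13, done 18, write 19  <struct: FPMUL busy until I3 writes@11>
5) issue 13, read 14, done 15, write 16
6) issue 20, read 21, done 24, write 25  <WAW R0: wait I4 write@19>

cycle = 24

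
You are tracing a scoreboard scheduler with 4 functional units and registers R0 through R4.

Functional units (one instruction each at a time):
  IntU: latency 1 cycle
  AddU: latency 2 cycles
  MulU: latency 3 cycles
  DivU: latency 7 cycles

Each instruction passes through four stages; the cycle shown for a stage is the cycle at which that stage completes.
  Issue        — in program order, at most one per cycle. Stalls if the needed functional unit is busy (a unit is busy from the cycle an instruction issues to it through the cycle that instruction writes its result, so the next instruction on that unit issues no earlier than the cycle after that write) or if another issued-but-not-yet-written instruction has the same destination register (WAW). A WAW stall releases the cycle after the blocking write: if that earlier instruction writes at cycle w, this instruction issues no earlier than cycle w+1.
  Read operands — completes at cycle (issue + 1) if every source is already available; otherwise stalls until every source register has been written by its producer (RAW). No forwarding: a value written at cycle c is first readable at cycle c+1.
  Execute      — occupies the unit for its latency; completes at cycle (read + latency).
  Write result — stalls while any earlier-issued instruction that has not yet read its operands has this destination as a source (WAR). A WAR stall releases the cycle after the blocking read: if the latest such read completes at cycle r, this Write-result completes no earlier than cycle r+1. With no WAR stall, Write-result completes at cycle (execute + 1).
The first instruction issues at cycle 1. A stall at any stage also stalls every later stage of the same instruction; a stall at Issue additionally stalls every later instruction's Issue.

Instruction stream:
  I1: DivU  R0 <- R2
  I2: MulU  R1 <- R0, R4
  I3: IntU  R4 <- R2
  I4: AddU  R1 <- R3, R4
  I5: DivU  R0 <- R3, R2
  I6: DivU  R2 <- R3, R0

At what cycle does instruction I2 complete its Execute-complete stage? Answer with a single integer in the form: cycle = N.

cycle = 14

  I1 | 1 | 2 | 9 | 10
  I2 | 2 | 11 | 14 | 15   RAW R0: wait I1 write@10
  I3 | 3 | 4 | 5 | 12   WAR R4: wait I2 read@11
  I4 | 16 | 17 | 19 | 20   WAW R1: wait I2 write@15
  I5 | 17 | 18 | 25 | 26
  I6 | 27 | 28 | 35 | 36   struct: DivU busy until I5 writes@26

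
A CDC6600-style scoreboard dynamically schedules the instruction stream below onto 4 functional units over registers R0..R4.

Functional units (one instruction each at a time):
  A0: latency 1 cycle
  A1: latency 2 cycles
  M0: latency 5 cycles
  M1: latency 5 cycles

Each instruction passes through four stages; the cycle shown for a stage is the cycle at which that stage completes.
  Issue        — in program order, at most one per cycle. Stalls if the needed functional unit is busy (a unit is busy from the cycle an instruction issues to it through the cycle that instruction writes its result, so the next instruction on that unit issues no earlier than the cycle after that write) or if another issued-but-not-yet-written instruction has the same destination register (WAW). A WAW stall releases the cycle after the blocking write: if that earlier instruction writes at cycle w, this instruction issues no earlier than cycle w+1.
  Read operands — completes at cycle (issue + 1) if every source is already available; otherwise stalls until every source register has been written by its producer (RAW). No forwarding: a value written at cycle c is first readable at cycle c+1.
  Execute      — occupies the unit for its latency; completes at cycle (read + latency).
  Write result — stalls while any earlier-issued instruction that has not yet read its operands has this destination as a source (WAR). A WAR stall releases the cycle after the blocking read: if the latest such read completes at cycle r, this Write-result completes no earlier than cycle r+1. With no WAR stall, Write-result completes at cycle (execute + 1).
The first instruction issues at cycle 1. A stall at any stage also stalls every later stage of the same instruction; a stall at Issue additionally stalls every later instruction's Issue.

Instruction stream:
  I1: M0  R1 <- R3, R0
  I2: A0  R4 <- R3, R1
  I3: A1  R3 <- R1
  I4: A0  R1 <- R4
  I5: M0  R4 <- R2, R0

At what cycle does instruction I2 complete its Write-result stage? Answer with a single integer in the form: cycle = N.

cycle = 11

I1: IS=1 RO=2 EX=7 WR=8
I2: IS=2 RO=9 EX=10 WR=11  [RAW R1: wait I1 write@8]
I3: IS=3 RO=9 EX=11 WR=12  [RAW R1: wait I1 write@8]
I4: IS=12 RO=13 EX=14 WR=15  [struct: A0 busy until I2 writes@11]
I5: IS=13 RO=14 EX=19 WR=20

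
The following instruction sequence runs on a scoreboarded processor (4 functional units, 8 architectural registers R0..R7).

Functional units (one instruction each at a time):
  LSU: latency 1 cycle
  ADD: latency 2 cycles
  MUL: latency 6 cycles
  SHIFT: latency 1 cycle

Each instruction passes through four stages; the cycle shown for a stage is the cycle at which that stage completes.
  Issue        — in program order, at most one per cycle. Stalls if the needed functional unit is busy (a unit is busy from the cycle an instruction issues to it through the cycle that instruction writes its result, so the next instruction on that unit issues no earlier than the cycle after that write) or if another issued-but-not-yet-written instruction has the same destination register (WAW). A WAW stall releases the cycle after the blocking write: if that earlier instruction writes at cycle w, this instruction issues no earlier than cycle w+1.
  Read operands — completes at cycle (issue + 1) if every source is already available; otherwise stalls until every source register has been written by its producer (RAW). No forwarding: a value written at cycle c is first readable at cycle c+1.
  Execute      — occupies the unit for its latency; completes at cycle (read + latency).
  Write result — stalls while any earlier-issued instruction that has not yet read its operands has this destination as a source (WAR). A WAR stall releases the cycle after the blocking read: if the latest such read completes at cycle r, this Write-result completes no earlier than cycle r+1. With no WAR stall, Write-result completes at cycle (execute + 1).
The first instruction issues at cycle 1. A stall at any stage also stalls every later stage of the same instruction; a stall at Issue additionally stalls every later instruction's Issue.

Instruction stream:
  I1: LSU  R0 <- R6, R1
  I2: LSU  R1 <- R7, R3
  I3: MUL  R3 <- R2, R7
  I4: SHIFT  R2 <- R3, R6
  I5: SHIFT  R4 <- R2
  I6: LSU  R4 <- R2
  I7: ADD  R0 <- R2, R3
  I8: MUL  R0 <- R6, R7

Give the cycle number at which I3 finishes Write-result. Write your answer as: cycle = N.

cycle 1: I1 dispatched to LSU
cycle 2: I1 operands ready
cycle 3: I1 complete
cycle 4: R0←I1
cycle 5: I2 dispatched to LSU
cycle 6: I2 operands ready · I3 dispatched to MUL
cycle 7: I2 complete · I3 operands ready · I4 dispatched to SHIFT
cycle 8: R1←I2
cycle 13: I3 complete
cycle 14: R3←I3
cycle 15: I4 operands ready
cycle 16: I4 complete
cycle 17: R2←I4
cycle 18: I5 dispatched to SHIFT
cycle 19: I5 operands ready
cycle 20: I5 complete
cycle 21: R4←I5
cycle 22: I6 dispatched to LSU
cycle 23: I6 operands ready · I7 dispatched to ADD
cycle 24: I6 complete · I7 operands ready
cycle 25: R4←I6
cycle 26: I7 complete
cycle 27: R0←I7
cycle 28: I8 dispatched to MUL
cycle 29: I8 operands ready
cycle 35: I8 complete
cycle 36: R0←I8

cycle = 14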